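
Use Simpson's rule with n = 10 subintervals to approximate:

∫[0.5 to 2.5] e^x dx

f(x) = e^x
a = 0.5, b = 2.5, n = 10
h = (b - a)/n = 0.200000

Simpson's rule: (h/3)[f(x₀) + 4f(x₁) + 2f(x₂) + ... + f(xₙ)]

x_0 = 0.5000, f(x_0) = 1.648721, coefficient = 1
x_1 = 0.7000, f(x_1) = 2.013753, coefficient = 4
x_2 = 0.9000, f(x_2) = 2.459603, coefficient = 2
x_3 = 1.1000, f(x_3) = 3.004166, coefficient = 4
x_4 = 1.3000, f(x_4) = 3.669297, coefficient = 2
x_5 = 1.5000, f(x_5) = 4.481689, coefficient = 4
x_6 = 1.7000, f(x_6) = 5.473947, coefficient = 2
x_7 = 1.9000, f(x_7) = 6.685894, coefficient = 4
x_8 = 2.1000, f(x_8) = 8.166170, coefficient = 2
x_9 = 2.3000, f(x_9) = 9.974182, coefficient = 4
x_10 = 2.5000, f(x_10) = 12.182494, coefficient = 1

I ≈ (0.200000/3) × 158.007988 = 10.533866
Exact value: 10.533773
Error: 0.000093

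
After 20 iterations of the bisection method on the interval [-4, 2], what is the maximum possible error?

Bisection error bound: |error| ≤ (b-a)/2^n
|error| ≤ (2 - (-4))/2^20 = 6/2^20
|error| ≤ 0.0000057220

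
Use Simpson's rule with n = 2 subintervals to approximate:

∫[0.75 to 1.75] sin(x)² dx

f(x) = sin(x)²
a = 0.75, b = 1.75, n = 2
h = (b - a)/n = 0.500000

Simpson's rule: (h/3)[f(x₀) + 4f(x₁) + 2f(x₂) + ... + f(xₙ)]

x_0 = 0.7500, f(x_0) = 0.464631, coefficient = 1
x_1 = 1.2500, f(x_1) = 0.900572, coefficient = 4
x_2 = 1.7500, f(x_2) = 0.968228, coefficient = 1

I ≈ (0.500000/3) × 5.035147 = 0.839191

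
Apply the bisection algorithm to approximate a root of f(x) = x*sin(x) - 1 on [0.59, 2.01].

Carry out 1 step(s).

f(x) = x*sin(x) - 1
Initial interval: [0.59, 2.01]

Iteration 1:
  c_1 = (0.590000 + 2.010000)/2 = 1.300000
  f(c_1) = f(1.300000) = 0.252626
  f(a) × f(c) < 0, new interval: [0.590000, 1.300000]

After 1 iteration(s), the approximation is c_1 = 1.300000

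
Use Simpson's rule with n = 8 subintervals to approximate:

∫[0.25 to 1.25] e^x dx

f(x) = e^x
a = 0.25, b = 1.25, n = 8
h = (b - a)/n = 0.125000

Simpson's rule: (h/3)[f(x₀) + 4f(x₁) + 2f(x₂) + ... + f(xₙ)]

x_0 = 0.2500, f(x_0) = 1.284025, coefficient = 1
x_1 = 0.3750, f(x_1) = 1.454991, coefficient = 4
x_2 = 0.5000, f(x_2) = 1.648721, coefficient = 2
x_3 = 0.6250, f(x_3) = 1.868246, coefficient = 4
x_4 = 0.7500, f(x_4) = 2.117000, coefficient = 2
x_5 = 0.8750, f(x_5) = 2.398875, coefficient = 4
x_6 = 1.0000, f(x_6) = 2.718282, coefficient = 2
x_7 = 1.1250, f(x_7) = 3.080217, coefficient = 4
x_8 = 1.2500, f(x_8) = 3.490343, coefficient = 1

I ≈ (0.125000/3) × 52.951693 = 2.206321
Exact value: 2.206318
Error: 0.000003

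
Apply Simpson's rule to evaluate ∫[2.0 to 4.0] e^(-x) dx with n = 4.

f(x) = e^(-x)
a = 2.0, b = 4.0, n = 4
h = (b - a)/n = 0.500000

Simpson's rule: (h/3)[f(x₀) + 4f(x₁) + 2f(x₂) + ... + f(xₙ)]

x_0 = 2.0000, f(x_0) = 0.135335, coefficient = 1
x_1 = 2.5000, f(x_1) = 0.082085, coefficient = 4
x_2 = 3.0000, f(x_2) = 0.049787, coefficient = 2
x_3 = 3.5000, f(x_3) = 0.030197, coefficient = 4
x_4 = 4.0000, f(x_4) = 0.018316, coefficient = 1

I ≈ (0.500000/3) × 0.702355 = 0.117059
Exact value: 0.117020
Error: 0.000039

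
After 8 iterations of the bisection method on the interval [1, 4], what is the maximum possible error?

Bisection error bound: |error| ≤ (b-a)/2^n
|error| ≤ (4 - 1)/2^8 = 3/2^8
|error| ≤ 0.0117187500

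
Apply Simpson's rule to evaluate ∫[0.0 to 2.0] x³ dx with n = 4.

f(x) = x³
a = 0.0, b = 2.0, n = 4
h = (b - a)/n = 0.500000

Simpson's rule: (h/3)[f(x₀) + 4f(x₁) + 2f(x₂) + ... + f(xₙ)]

x_0 = 0.0000, f(x_0) = 0.000000, coefficient = 1
x_1 = 0.5000, f(x_1) = 0.125000, coefficient = 4
x_2 = 1.0000, f(x_2) = 1.000000, coefficient = 2
x_3 = 1.5000, f(x_3) = 3.375000, coefficient = 4
x_4 = 2.0000, f(x_4) = 8.000000, coefficient = 1

I ≈ (0.500000/3) × 24.000000 = 4.000000
Exact value: 4.000000
Error: 0.000000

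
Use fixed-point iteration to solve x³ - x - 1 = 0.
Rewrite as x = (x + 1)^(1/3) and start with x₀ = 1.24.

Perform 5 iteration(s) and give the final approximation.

Equation: x³ - x - 1 = 0
Fixed-point form: x = (x + 1)^(1/3)
x₀ = 1.24

x_1 = g(1.240000) = 1.308427
x_2 = g(1.308427) = 1.321616
x_3 = g(1.321616) = 1.324129
x_4 = g(1.324129) = 1.324606
x_5 = g(1.324606) = 1.324697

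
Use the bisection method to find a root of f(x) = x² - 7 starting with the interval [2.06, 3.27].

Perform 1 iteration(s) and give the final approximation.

f(x) = x² - 7
Initial interval: [2.06, 3.27]

Iteration 1:
  c_1 = (2.060000 + 3.270000)/2 = 2.665000
  f(c_1) = f(2.665000) = 0.102225
  f(a) × f(c) < 0, new interval: [2.060000, 2.665000]

After 1 iteration(s), the approximation is c_1 = 2.665000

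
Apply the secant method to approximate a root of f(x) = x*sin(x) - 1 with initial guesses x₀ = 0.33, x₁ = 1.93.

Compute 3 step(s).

f(x) = x*sin(x) - 1
x₀ = 0.33, x₁ = 1.93

Secant formula: x_{n+1} = x_n - f(x_n)(x_n - x_{n-1})/(f(x_n) - f(x_{n-1}))

Iteration 1:
  f(0.330000) = -0.893066
  f(1.930000) = 0.806822
  x_2 = 1.930000 - 0.806822×(1.930000 - 0.330000)/(0.806822 - (-0.893066))
       = 1.170588
Iteration 2:
  f(1.930000) = 0.806822
  f(1.170588) = 0.078088
  x_3 = 1.170588 - 0.078088×(1.170588 - 1.930000)/(0.078088 - 0.806822)
       = 1.089213
Iteration 3:
  f(1.170588) = 0.078088
  f(1.089213) = -0.034672
  x_4 = 1.089213 - (-0.034672)×(1.089213 - 1.170588)/(-0.034672 - 0.078088)
       = 1.114234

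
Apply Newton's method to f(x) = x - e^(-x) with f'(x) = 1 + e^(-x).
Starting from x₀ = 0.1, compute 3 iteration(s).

f(x) = x - e^(-x)
f'(x) = 1 + e^(-x)
x₀ = 0.1

Newton-Raphson formula: x_{n+1} = x_n - f(x_n)/f'(x_n)

Iteration 1:
  f(0.100000) = -0.804837
  f'(0.100000) = 1.904837
  x_1 = 0.100000 - (-0.804837)/1.904837 = 0.522523
Iteration 2:
  f(0.522523) = -0.070500
  f'(0.522523) = 1.593023
  x_2 = 0.522523 - (-0.070500)/1.593023 = 0.566778
Iteration 3:
  f(0.566778) = -0.000572
  f'(0.566778) = 1.567350
  x_3 = 0.566778 - (-0.000572)/1.567350 = 0.567143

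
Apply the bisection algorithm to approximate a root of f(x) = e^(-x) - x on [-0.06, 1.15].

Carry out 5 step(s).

f(x) = e^(-x) - x
Initial interval: [-0.06, 1.15]

Iteration 1:
  c_1 = (-0.060000 + 1.150000)/2 = 0.545000
  f(c_1) = f(0.545000) = 0.034842
  f(a) × f(c) ≥ 0, new interval: [0.545000, 1.150000]
Iteration 2:
  c_2 = (0.545000 + 1.150000)/2 = 0.847500
  f(c_2) = f(0.847500) = -0.419015
  f(a) × f(c) < 0, new interval: [0.545000, 0.847500]
Iteration 3:
  c_3 = (0.545000 + 0.847500)/2 = 0.696250
  f(c_3) = f(0.696250) = -0.197799
  f(a) × f(c) < 0, new interval: [0.545000, 0.696250]
Iteration 4:
  c_4 = (0.545000 + 0.696250)/2 = 0.620625
  f(c_4) = f(0.620625) = -0.083017
  f(a) × f(c) < 0, new interval: [0.545000, 0.620625]
Iteration 5:
  c_5 = (0.545000 + 0.620625)/2 = 0.582812
  f(c_5) = f(0.582812) = -0.024487
  f(a) × f(c) < 0, new interval: [0.545000, 0.582812]

After 5 iteration(s), the approximation is c_5 = 0.582812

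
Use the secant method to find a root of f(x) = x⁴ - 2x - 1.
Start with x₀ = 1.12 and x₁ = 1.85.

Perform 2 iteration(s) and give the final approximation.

f(x) = x⁴ - 2x - 1
x₀ = 1.12, x₁ = 1.85

Secant formula: x_{n+1} = x_n - f(x_n)(x_n - x_{n-1})/(f(x_n) - f(x_{n-1}))

Iteration 1:
  f(1.120000) = -1.666481
  f(1.850000) = 7.013506
  x_2 = 1.850000 - 7.013506×(1.850000 - 1.120000)/(7.013506 - (-1.666481))
       = 1.260154
Iteration 2:
  f(1.850000) = 7.013506
  f(1.260154) = -0.998605
  x_3 = 1.260154 - (-0.998605)×(1.260154 - 1.850000)/(-0.998605 - 7.013506)
       = 1.333670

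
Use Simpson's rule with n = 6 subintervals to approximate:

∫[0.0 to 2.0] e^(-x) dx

f(x) = e^(-x)
a = 0.0, b = 2.0, n = 6
h = (b - a)/n = 0.333333

Simpson's rule: (h/3)[f(x₀) + 4f(x₁) + 2f(x₂) + ... + f(xₙ)]

x_0 = 0.0000, f(x_0) = 1.000000, coefficient = 1
x_1 = 0.3333, f(x_1) = 0.716531, coefficient = 4
x_2 = 0.6667, f(x_2) = 0.513417, coefficient = 2
x_3 = 1.0000, f(x_3) = 0.367879, coefficient = 4
x_4 = 1.3333, f(x_4) = 0.263597, coefficient = 2
x_5 = 1.6667, f(x_5) = 0.188876, coefficient = 4
x_6 = 2.0000, f(x_6) = 0.135335, coefficient = 1

I ≈ (0.333333/3) × 7.782509 = 0.864723
Exact value: 0.864665
Error: 0.000059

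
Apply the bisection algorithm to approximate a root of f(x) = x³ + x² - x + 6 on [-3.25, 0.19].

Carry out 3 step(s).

f(x) = x³ + x² - x + 6
Initial interval: [-3.25, 0.19]

Iteration 1:
  c_1 = (-3.250000 + 0.190000)/2 = -1.530000
  f(c_1) = f(-1.530000) = 6.289323
  f(a) × f(c) < 0, new interval: [-3.250000, -1.530000]
Iteration 2:
  c_2 = (-3.250000 + (-1.530000))/2 = -2.390000
  f(c_2) = f(-2.390000) = 0.450181
  f(a) × f(c) < 0, new interval: [-3.250000, -2.390000]
Iteration 3:
  c_3 = (-3.250000 + (-2.390000))/2 = -2.820000
  f(c_3) = f(-2.820000) = -5.653368
  f(a) × f(c) ≥ 0, new interval: [-2.820000, -2.390000]

After 3 iteration(s), the approximation is c_3 = -2.820000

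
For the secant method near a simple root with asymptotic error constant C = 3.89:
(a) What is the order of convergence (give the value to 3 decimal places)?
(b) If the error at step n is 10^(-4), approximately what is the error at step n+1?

(a) Secant method has superlinear convergence with order φ = (1+√5)/2 ≈ 1.618.
    This means |e_{n+1}| ≈ C|e_n|^1.618.

(b) With |e_n| = 10^(-4) and C = 3.89:
    |e_{n+1}| ≈ 3.89 × (10^(-4))^1.618 = 3.89 × 10^(-6.47)

(a) ≈ 1.618 (golden ratio); (b) |e_{n+1}| ≈ 1.312e-06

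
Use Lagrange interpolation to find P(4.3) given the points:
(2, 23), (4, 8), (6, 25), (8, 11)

Lagrange interpolation formula:
P(x) = Σ yᵢ × Lᵢ(x)
where Lᵢ(x) = Π_{j≠i} (x - xⱼ)/(xᵢ - xⱼ)

L_0(4.3) = (4.3 - 4)/(2 - 4) × (4.3 - 6)/(2 - 6) × (4.3 - 8)/(2 - 8) = -0.039312
L_1(4.3) = (4.3 - 2)/(4 - 2) × (4.3 - 6)/(4 - 6) × (4.3 - 8)/(4 - 8) = 0.904188
L_2(4.3) = (4.3 - 2)/(6 - 2) × (4.3 - 4)/(6 - 4) × (4.3 - 8)/(6 - 8) = 0.159562
L_3(4.3) = (4.3 - 2)/(8 - 2) × (4.3 - 4)/(8 - 4) × (4.3 - 6)/(8 - 6) = -0.024437

P(4.3) = 23×L_0(4.3) + 8×L_1(4.3) + 25×L_2(4.3) + 11×L_3(4.3)
P(4.3) = 10.049562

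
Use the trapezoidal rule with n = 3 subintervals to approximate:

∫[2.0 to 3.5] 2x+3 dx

f(x) = 2x+3
a = 2.0, b = 3.5, n = 3
h = (b - a)/n = 0.500000

Trapezoidal rule: (h/2)[f(x₀) + 2f(x₁) + 2f(x₂) + ... + f(xₙ)]

x_0 = 2.0000, f(x_0) = 7.000000, coefficient = 1
x_1 = 2.5000, f(x_1) = 8.000000, coefficient = 2
x_2 = 3.0000, f(x_2) = 9.000000, coefficient = 2
x_3 = 3.5000, f(x_3) = 10.000000, coefficient = 1

I ≈ (0.500000/2) × 51.000000 = 12.750000
Exact value: 12.750000
Error: 0.000000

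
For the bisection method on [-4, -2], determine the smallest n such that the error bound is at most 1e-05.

We need (b-a)/2^n ≤ 1e-05
(-2 - (-4))/2^n ≤ 1e-05
2/2^n ≤ 1e-05
2^n ≥ 200000
n ≥ log₂(200000) = 17.61
n ≥ 18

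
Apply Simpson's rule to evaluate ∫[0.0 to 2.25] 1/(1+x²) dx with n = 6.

f(x) = 1/(1+x²)
a = 0.0, b = 2.25, n = 6
h = (b - a)/n = 0.375000

Simpson's rule: (h/3)[f(x₀) + 4f(x₁) + 2f(x₂) + ... + f(xₙ)]

x_0 = 0.0000, f(x_0) = 1.000000, coefficient = 1
x_1 = 0.3750, f(x_1) = 0.876712, coefficient = 4
x_2 = 0.7500, f(x_2) = 0.640000, coefficient = 2
x_3 = 1.1250, f(x_3) = 0.441379, coefficient = 4
x_4 = 1.5000, f(x_4) = 0.307692, coefficient = 2
x_5 = 1.8750, f(x_5) = 0.221453, coefficient = 4
x_6 = 2.2500, f(x_6) = 0.164948, coefficient = 1

I ≈ (0.375000/3) × 9.218513 = 1.152314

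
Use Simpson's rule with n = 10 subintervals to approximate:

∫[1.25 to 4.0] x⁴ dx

f(x) = x⁴
a = 1.25, b = 4.0, n = 10
h = (b - a)/n = 0.275000

Simpson's rule: (h/3)[f(x₀) + 4f(x₁) + 2f(x₂) + ... + f(xₙ)]

x_0 = 1.2500, f(x_0) = 2.441406, coefficient = 1
x_1 = 1.5250, f(x_1) = 5.408532, coefficient = 4
x_2 = 1.8000, f(x_2) = 10.497600, coefficient = 2
x_3 = 2.0750, f(x_3) = 18.538407, coefficient = 4
x_4 = 2.3500, f(x_4) = 30.498006, coefficient = 2
x_5 = 2.6250, f(x_5) = 47.480713, coefficient = 4
x_6 = 2.9000, f(x_6) = 70.728100, coefficient = 2
x_7 = 3.1750, f(x_7) = 101.619000, coefficient = 4
x_8 = 3.4500, f(x_8) = 141.669506, coefficient = 2
x_9 = 3.7250, f(x_9) = 192.532969, coefficient = 4
x_10 = 4.0000, f(x_10) = 256.000000, coefficient = 1

I ≈ (0.275000/3) × 2227.546314 = 204.191745
Exact value: 204.189648
Error: 0.002097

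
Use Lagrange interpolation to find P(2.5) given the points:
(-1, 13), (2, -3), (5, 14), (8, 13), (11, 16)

Lagrange interpolation formula:
P(x) = Σ yᵢ × Lᵢ(x)
where Lᵢ(x) = Π_{j≠i} (x - xⱼ)/(xᵢ - xⱼ)

L_0(2.5) = (2.5 - 2)/(-1 - 2) × (2.5 - 5)/(-1 - 5) × (2.5 - 8)/(-1 - 8) × (2.5 - 11)/(-1 - 11) = -0.030060
L_1(2.5) = (2.5 - (-1))/(2 - (-1)) × (2.5 - 5)/(2 - 5) × (2.5 - 8)/(2 - 8) × (2.5 - 11)/(2 - 11) = 0.841692
L_2(2.5) = (2.5 - (-1))/(5 - (-1)) × (2.5 - 2)/(5 - 2) × (2.5 - 8)/(5 - 8) × (2.5 - 11)/(5 - 11) = 0.252508
L_3(2.5) = (2.5 - (-1))/(8 - (-1)) × (2.5 - 2)/(8 - 2) × (2.5 - 5)/(8 - 5) × (2.5 - 11)/(8 - 11) = -0.076517
L_4(2.5) = (2.5 - (-1))/(11 - (-1)) × (2.5 - 2)/(11 - 2) × (2.5 - 5)/(11 - 5) × (2.5 - 8)/(11 - 8) = 0.012378

P(2.5) = 13×L_0(2.5) + (-3)×L_1(2.5) + 14×L_2(2.5) + 13×L_3(2.5) + 16×L_4(2.5)
P(2.5) = -0.177437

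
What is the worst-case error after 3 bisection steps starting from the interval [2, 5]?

Bisection error bound: |error| ≤ (b-a)/2^n
|error| ≤ (5 - 2)/2^3 = 3/2^3
|error| ≤ 0.3750000000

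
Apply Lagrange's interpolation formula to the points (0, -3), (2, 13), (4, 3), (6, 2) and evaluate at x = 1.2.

Lagrange interpolation formula:
P(x) = Σ yᵢ × Lᵢ(x)
where Lᵢ(x) = Π_{j≠i} (x - xⱼ)/(xᵢ - xⱼ)

L_0(1.2) = (1.2 - 2)/(0 - 2) × (1.2 - 4)/(0 - 4) × (1.2 - 6)/(0 - 6) = 0.224000
L_1(1.2) = (1.2 - 0)/(2 - 0) × (1.2 - 4)/(2 - 4) × (1.2 - 6)/(2 - 6) = 1.008000
L_2(1.2) = (1.2 - 0)/(4 - 0) × (1.2 - 2)/(4 - 2) × (1.2 - 6)/(4 - 6) = -0.288000
L_3(1.2) = (1.2 - 0)/(6 - 0) × (1.2 - 2)/(6 - 2) × (1.2 - 4)/(6 - 4) = 0.056000

P(1.2) = (-3)×L_0(1.2) + 13×L_1(1.2) + 3×L_2(1.2) + 2×L_3(1.2)
P(1.2) = 11.680000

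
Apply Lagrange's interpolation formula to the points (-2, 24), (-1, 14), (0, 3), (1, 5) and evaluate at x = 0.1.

Lagrange interpolation formula:
P(x) = Σ yᵢ × Lᵢ(x)
where Lᵢ(x) = Π_{j≠i} (x - xⱼ)/(xᵢ - xⱼ)

L_0(0.1) = (0.1 - (-1))/(-2 - (-1)) × (0.1 - 0)/(-2 - 0) × (0.1 - 1)/(-2 - 1) = 0.016500
L_1(0.1) = (0.1 - (-2))/(-1 - (-2)) × (0.1 - 0)/(-1 - 0) × (0.1 - 1)/(-1 - 1) = -0.094500
L_2(0.1) = (0.1 - (-2))/(0 - (-2)) × (0.1 - (-1))/(0 - (-1)) × (0.1 - 1)/(0 - 1) = 1.039500
L_3(0.1) = (0.1 - (-2))/(1 - (-2)) × (0.1 - (-1))/(1 - (-1)) × (0.1 - 0)/(1 - 0) = 0.038500

P(0.1) = 24×L_0(0.1) + 14×L_1(0.1) + 3×L_2(0.1) + 5×L_3(0.1)
P(0.1) = 2.384000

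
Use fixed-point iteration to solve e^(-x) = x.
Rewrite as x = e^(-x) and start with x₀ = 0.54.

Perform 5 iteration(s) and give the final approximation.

Equation: e^(-x) = x
Fixed-point form: x = e^(-x)
x₀ = 0.54

x_1 = g(0.540000) = 0.582748
x_2 = g(0.582748) = 0.558362
x_3 = g(0.558362) = 0.572146
x_4 = g(0.572146) = 0.564313
x_5 = g(0.564313) = 0.568751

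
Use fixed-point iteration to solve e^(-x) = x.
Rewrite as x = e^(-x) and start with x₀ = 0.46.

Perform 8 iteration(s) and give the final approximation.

Equation: e^(-x) = x
Fixed-point form: x = e^(-x)
x₀ = 0.46

x_1 = g(0.460000) = 0.631284
x_2 = g(0.631284) = 0.531909
x_3 = g(0.531909) = 0.587483
x_4 = g(0.587483) = 0.555724
x_5 = g(0.555724) = 0.573657
x_6 = g(0.573657) = 0.563461
x_7 = g(0.563461) = 0.569235
x_8 = g(0.569235) = 0.565958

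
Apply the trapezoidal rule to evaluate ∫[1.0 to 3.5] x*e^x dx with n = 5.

f(x) = x*e^x
a = 1.0, b = 3.5, n = 5
h = (b - a)/n = 0.500000

Trapezoidal rule: (h/2)[f(x₀) + 2f(x₁) + 2f(x₂) + ... + f(xₙ)]

x_0 = 1.0000, f(x_0) = 2.718282, coefficient = 1
x_1 = 1.5000, f(x_1) = 6.722534, coefficient = 2
x_2 = 2.0000, f(x_2) = 14.778112, coefficient = 2
x_3 = 2.5000, f(x_3) = 30.456235, coefficient = 2
x_4 = 3.0000, f(x_4) = 60.256611, coefficient = 2
x_5 = 3.5000, f(x_5) = 115.904082, coefficient = 1

I ≈ (0.500000/2) × 343.049347 = 85.762337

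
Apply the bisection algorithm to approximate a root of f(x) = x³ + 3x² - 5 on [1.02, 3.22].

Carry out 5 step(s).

f(x) = x³ + 3x² - 5
Initial interval: [1.02, 3.22]

Iteration 1:
  c_1 = (1.020000 + 3.220000)/2 = 2.120000
  f(c_1) = f(2.120000) = 18.011328
  f(a) × f(c) < 0, new interval: [1.020000, 2.120000]
Iteration 2:
  c_2 = (1.020000 + 2.120000)/2 = 1.570000
  f(c_2) = f(1.570000) = 6.264593
  f(a) × f(c) < 0, new interval: [1.020000, 1.570000]
Iteration 3:
  c_3 = (1.020000 + 1.570000)/2 = 1.295000
  f(c_3) = f(1.295000) = 2.202822
  f(a) × f(c) < 0, new interval: [1.020000, 1.295000]
Iteration 4:
  c_4 = (1.020000 + 1.295000)/2 = 1.157500
  f(c_4) = f(1.157500) = 0.570244
  f(a) × f(c) < 0, new interval: [1.020000, 1.157500]
Iteration 5:
  c_5 = (1.020000 + 1.157500)/2 = 1.088750
  f(c_5) = f(1.088750) = -0.153292
  f(a) × f(c) ≥ 0, new interval: [1.088750, 1.157500]

After 5 iteration(s), the approximation is c_5 = 1.088750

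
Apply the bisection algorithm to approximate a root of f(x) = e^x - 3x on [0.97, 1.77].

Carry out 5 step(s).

f(x) = e^x - 3x
Initial interval: [0.97, 1.77]

Iteration 1:
  c_1 = (0.970000 + 1.770000)/2 = 1.370000
  f(c_1) = f(1.370000) = -0.174649
  f(a) × f(c) ≥ 0, new interval: [1.370000, 1.770000]
Iteration 2:
  c_2 = (1.370000 + 1.770000)/2 = 1.570000
  f(c_2) = f(1.570000) = 0.096648
  f(a) × f(c) < 0, new interval: [1.370000, 1.570000]
Iteration 3:
  c_3 = (1.370000 + 1.570000)/2 = 1.470000
  f(c_3) = f(1.470000) = -0.060765
  f(a) × f(c) ≥ 0, new interval: [1.470000, 1.570000]
Iteration 4:
  c_4 = (1.470000 + 1.570000)/2 = 1.520000
  f(c_4) = f(1.520000) = 0.012225
  f(a) × f(c) < 0, new interval: [1.470000, 1.520000]
Iteration 5:
  c_5 = (1.470000 + 1.520000)/2 = 1.495000
  f(c_5) = f(1.495000) = -0.025663
  f(a) × f(c) ≥ 0, new interval: [1.495000, 1.520000]

After 5 iteration(s), the approximation is c_5 = 1.495000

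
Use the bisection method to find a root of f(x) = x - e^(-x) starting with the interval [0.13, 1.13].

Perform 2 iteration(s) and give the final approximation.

f(x) = x - e^(-x)
Initial interval: [0.13, 1.13]

Iteration 1:
  c_1 = (0.130000 + 1.130000)/2 = 0.630000
  f(c_1) = f(0.630000) = 0.097408
  f(a) × f(c) < 0, new interval: [0.130000, 0.630000]
Iteration 2:
  c_2 = (0.130000 + 0.630000)/2 = 0.380000
  f(c_2) = f(0.380000) = -0.303861
  f(a) × f(c) ≥ 0, new interval: [0.380000, 0.630000]

After 2 iteration(s), the approximation is c_2 = 0.380000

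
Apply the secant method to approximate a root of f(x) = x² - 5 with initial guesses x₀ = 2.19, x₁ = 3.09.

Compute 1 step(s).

f(x) = x² - 5
x₀ = 2.19, x₁ = 3.09

Secant formula: x_{n+1} = x_n - f(x_n)(x_n - x_{n-1})/(f(x_n) - f(x_{n-1}))

Iteration 1:
  f(2.190000) = -0.203900
  f(3.090000) = 4.548100
  x_2 = 3.090000 - 4.548100×(3.090000 - 2.190000)/(4.548100 - (-0.203900))
       = 2.228617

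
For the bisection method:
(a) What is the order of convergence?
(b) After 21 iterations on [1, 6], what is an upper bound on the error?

(a) Bisection has linear (order 1) convergence; the error is halved each step.

(b) Error bound = (b-a)/2^n = (6 - 1)/2^{21}
    = 5/2^{21}

(a) 1 (linear); (b) error ≤ 2.38e-06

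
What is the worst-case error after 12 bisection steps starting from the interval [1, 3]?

Bisection error bound: |error| ≤ (b-a)/2^n
|error| ≤ (3 - 1)/2^12 = 2/2^12
|error| ≤ 0.0004882812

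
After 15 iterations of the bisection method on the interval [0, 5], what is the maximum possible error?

Bisection error bound: |error| ≤ (b-a)/2^n
|error| ≤ (5 - 0)/2^15 = 5/2^15
|error| ≤ 0.0001525879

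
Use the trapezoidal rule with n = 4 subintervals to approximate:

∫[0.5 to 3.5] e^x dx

f(x) = e^x
a = 0.5, b = 3.5, n = 4
h = (b - a)/n = 0.750000

Trapezoidal rule: (h/2)[f(x₀) + 2f(x₁) + 2f(x₂) + ... + f(xₙ)]

x_0 = 0.5000, f(x_0) = 1.648721, coefficient = 1
x_1 = 1.2500, f(x_1) = 3.490343, coefficient = 2
x_2 = 2.0000, f(x_2) = 7.389056, coefficient = 2
x_3 = 2.7500, f(x_3) = 15.642632, coefficient = 2
x_4 = 3.5000, f(x_4) = 33.115452, coefficient = 1

I ≈ (0.750000/2) × 87.808235 = 32.928088
Exact value: 31.466731
Error: 1.461357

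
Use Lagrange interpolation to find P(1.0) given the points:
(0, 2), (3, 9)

Lagrange interpolation formula:
P(x) = Σ yᵢ × Lᵢ(x)
where Lᵢ(x) = Π_{j≠i} (x - xⱼ)/(xᵢ - xⱼ)

L_0(1.0) = (1.0 - 3)/(0 - 3) = 0.666667
L_1(1.0) = (1.0 - 0)/(3 - 0) = 0.333333

P(1.0) = 2×L_0(1.0) + 9×L_1(1.0)
P(1.0) = 4.333333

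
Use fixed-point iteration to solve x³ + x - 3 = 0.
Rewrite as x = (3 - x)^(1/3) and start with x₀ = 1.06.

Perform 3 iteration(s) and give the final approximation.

Equation: x³ + x - 3 = 0
Fixed-point form: x = (3 - x)^(1/3)
x₀ = 1.06

x_1 = g(1.060000) = 1.247194
x_2 = g(1.247194) = 1.205715
x_3 = g(1.205715) = 1.215152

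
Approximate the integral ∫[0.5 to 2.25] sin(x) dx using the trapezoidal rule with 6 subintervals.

f(x) = sin(x)
a = 0.5, b = 2.25, n = 6
h = (b - a)/n = 0.291667

Trapezoidal rule: (h/2)[f(x₀) + 2f(x₁) + 2f(x₂) + ... + f(xₙ)]

x_0 = 0.5000, f(x_0) = 0.479426, coefficient = 1
x_1 = 0.7917, f(x_1) = 0.711525, coefficient = 2
x_2 = 1.0833, f(x_2) = 0.883524, coefficient = 2
x_3 = 1.3750, f(x_3) = 0.980893, coefficient = 2
x_4 = 1.6667, f(x_4) = 0.995408, coefficient = 2
x_5 = 1.9583, f(x_5) = 0.925843, coefficient = 2
x_6 = 2.2500, f(x_6) = 0.778073, coefficient = 1

I ≈ (0.291667/2) × 10.251885 = 1.495067
Exact value: 1.505756
Error: 0.010690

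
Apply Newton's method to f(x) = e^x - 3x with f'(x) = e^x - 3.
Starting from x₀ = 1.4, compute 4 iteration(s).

f(x) = e^x - 3x
f'(x) = e^x - 3
x₀ = 1.4

Newton-Raphson formula: x_{n+1} = x_n - f(x_n)/f'(x_n)

Iteration 1:
  f(1.400000) = -0.144800
  f'(1.400000) = 1.055200
  x_1 = 1.400000 - (-0.144800)/1.055200 = 1.537225
Iteration 2:
  f(1.537225) = 0.039989
  f'(1.537225) = 1.651665
  x_2 = 1.537225 - 0.039989/1.651665 = 1.513014
Iteration 3:
  f(1.513014) = 0.001352
  f'(1.513014) = 1.540394
  x_3 = 1.513014 - 0.001352/1.540394 = 1.512136
Iteration 4:
  f(1.512136) = 0.000002
  f'(1.512136) = 1.536409
  x_4 = 1.512136 - 0.000002/1.536409 = 1.512135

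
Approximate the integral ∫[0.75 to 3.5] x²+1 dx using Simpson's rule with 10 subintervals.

f(x) = x²+1
a = 0.75, b = 3.5, n = 10
h = (b - a)/n = 0.275000

Simpson's rule: (h/3)[f(x₀) + 4f(x₁) + 2f(x₂) + ... + f(xₙ)]

x_0 = 0.7500, f(x_0) = 1.562500, coefficient = 1
x_1 = 1.0250, f(x_1) = 2.050625, coefficient = 4
x_2 = 1.3000, f(x_2) = 2.690000, coefficient = 2
x_3 = 1.5750, f(x_3) = 3.480625, coefficient = 4
x_4 = 1.8500, f(x_4) = 4.422500, coefficient = 2
x_5 = 2.1250, f(x_5) = 5.515625, coefficient = 4
x_6 = 2.4000, f(x_6) = 6.760000, coefficient = 2
x_7 = 2.6750, f(x_7) = 8.155625, coefficient = 4
x_8 = 2.9500, f(x_8) = 9.702500, coefficient = 2
x_9 = 3.2250, f(x_9) = 11.400625, coefficient = 4
x_10 = 3.5000, f(x_10) = 13.250000, coefficient = 1

I ≈ (0.275000/3) × 184.375000 = 16.901042
Exact value: 16.901042
Error: 0.000000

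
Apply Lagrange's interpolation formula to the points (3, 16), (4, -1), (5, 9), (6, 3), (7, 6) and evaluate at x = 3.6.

Lagrange interpolation formula:
P(x) = Σ yᵢ × Lᵢ(x)
where Lᵢ(x) = Π_{j≠i} (x - xⱼ)/(xᵢ - xⱼ)

L_0(3.6) = (3.6 - 4)/(3 - 4) × (3.6 - 5)/(3 - 5) × (3.6 - 6)/(3 - 6) × (3.6 - 7)/(3 - 7) = 0.190400
L_1(3.6) = (3.6 - 3)/(4 - 3) × (3.6 - 5)/(4 - 5) × (3.6 - 6)/(4 - 6) × (3.6 - 7)/(4 - 7) = 1.142400
L_2(3.6) = (3.6 - 3)/(5 - 3) × (3.6 - 4)/(5 - 4) × (3.6 - 6)/(5 - 6) × (3.6 - 7)/(5 - 7) = -0.489600
L_3(3.6) = (3.6 - 3)/(6 - 3) × (3.6 - 4)/(6 - 4) × (3.6 - 5)/(6 - 5) × (3.6 - 7)/(6 - 7) = 0.190400
L_4(3.6) = (3.6 - 3)/(7 - 3) × (3.6 - 4)/(7 - 4) × (3.6 - 5)/(7 - 5) × (3.6 - 6)/(7 - 6) = -0.033600

P(3.6) = 16×L_0(3.6) + (-1)×L_1(3.6) + 9×L_2(3.6) + 3×L_3(3.6) + 6×L_4(3.6)
P(3.6) = -2.132800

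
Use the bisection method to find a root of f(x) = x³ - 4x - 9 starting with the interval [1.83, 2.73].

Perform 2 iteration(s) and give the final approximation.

f(x) = x³ - 4x - 9
Initial interval: [1.83, 2.73]

Iteration 1:
  c_1 = (1.830000 + 2.730000)/2 = 2.280000
  f(c_1) = f(2.280000) = -6.267648
  f(a) × f(c) ≥ 0, new interval: [2.280000, 2.730000]
Iteration 2:
  c_2 = (2.280000 + 2.730000)/2 = 2.505000
  f(c_2) = f(2.505000) = -3.301062
  f(a) × f(c) ≥ 0, new interval: [2.505000, 2.730000]

After 2 iteration(s), the approximation is c_2 = 2.505000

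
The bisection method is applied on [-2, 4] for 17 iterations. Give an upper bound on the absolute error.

Bisection error bound: |error| ≤ (b-a)/2^n
|error| ≤ (4 - (-2))/2^17 = 6/2^17
|error| ≤ 0.0000457764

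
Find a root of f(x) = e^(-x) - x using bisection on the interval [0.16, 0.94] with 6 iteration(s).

f(x) = e^(-x) - x
Initial interval: [0.16, 0.94]

Iteration 1:
  c_1 = (0.160000 + 0.940000)/2 = 0.550000
  f(c_1) = f(0.550000) = 0.026950
  f(a) × f(c) ≥ 0, new interval: [0.550000, 0.940000]
Iteration 2:
  c_2 = (0.550000 + 0.940000)/2 = 0.745000
  f(c_2) = f(0.745000) = -0.270266
  f(a) × f(c) < 0, new interval: [0.550000, 0.745000]
Iteration 3:
  c_3 = (0.550000 + 0.745000)/2 = 0.647500
  f(c_3) = f(0.647500) = -0.124147
  f(a) × f(c) < 0, new interval: [0.550000, 0.647500]
Iteration 4:
  c_4 = (0.550000 + 0.647500)/2 = 0.598750
  f(c_4) = f(0.598750) = -0.049252
  f(a) × f(c) < 0, new interval: [0.550000, 0.598750]
Iteration 5:
  c_5 = (0.550000 + 0.598750)/2 = 0.574375
  f(c_5) = f(0.574375) = -0.011318
  f(a) × f(c) < 0, new interval: [0.550000, 0.574375]
Iteration 6:
  c_6 = (0.550000 + 0.574375)/2 = 0.562187
  f(c_6) = f(0.562187) = 0.007773
  f(a) × f(c) ≥ 0, new interval: [0.562187, 0.574375]

After 6 iteration(s), the approximation is c_6 = 0.562187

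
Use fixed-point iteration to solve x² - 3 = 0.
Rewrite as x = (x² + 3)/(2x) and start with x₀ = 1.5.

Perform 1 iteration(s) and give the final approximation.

Equation: x² - 3 = 0
Fixed-point form: x = (x² + 3)/(2x)
x₀ = 1.5

x_1 = g(1.500000) = 1.750000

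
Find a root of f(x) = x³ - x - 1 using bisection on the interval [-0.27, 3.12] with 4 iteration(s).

f(x) = x³ - x - 1
Initial interval: [-0.27, 3.12]

Iteration 1:
  c_1 = (-0.270000 + 3.120000)/2 = 1.425000
  f(c_1) = f(1.425000) = 0.468641
  f(a) × f(c) < 0, new interval: [-0.270000, 1.425000]
Iteration 2:
  c_2 = (-0.270000 + 1.425000)/2 = 0.577500
  f(c_2) = f(0.577500) = -1.384900
  f(a) × f(c) ≥ 0, new interval: [0.577500, 1.425000]
Iteration 3:
  c_3 = (0.577500 + 1.425000)/2 = 1.001250
  f(c_3) = f(1.001250) = -0.997495
  f(a) × f(c) ≥ 0, new interval: [1.001250, 1.425000]
Iteration 4:
  c_4 = (1.001250 + 1.425000)/2 = 1.213125
  f(c_4) = f(1.213125) = -0.427803
  f(a) × f(c) ≥ 0, new interval: [1.213125, 1.425000]

After 4 iteration(s), the approximation is c_4 = 1.213125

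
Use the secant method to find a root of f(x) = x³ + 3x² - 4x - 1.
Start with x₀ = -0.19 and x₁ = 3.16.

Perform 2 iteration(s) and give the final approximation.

f(x) = x³ + 3x² - 4x - 1
x₀ = -0.19, x₁ = 3.16

Secant formula: x_{n+1} = x_n - f(x_n)(x_n - x_{n-1})/(f(x_n) - f(x_{n-1}))

Iteration 1:
  f(-0.190000) = -0.138559
  f(3.160000) = 47.871296
  x_2 = 3.160000 - 47.871296×(3.160000 - (-0.190000))/(47.871296 - (-0.138559))
       = -0.180332
Iteration 2:
  f(3.160000) = 47.871296
  f(-0.180332) = -0.186979
  x_3 = -0.180332 - (-0.186979)×(-0.180332 - 3.160000)/(-0.186979 - 47.871296)
       = -0.167336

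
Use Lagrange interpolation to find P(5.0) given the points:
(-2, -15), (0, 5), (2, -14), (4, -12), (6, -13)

Lagrange interpolation formula:
P(x) = Σ yᵢ × Lᵢ(x)
where Lᵢ(x) = Π_{j≠i} (x - xⱼ)/(xᵢ - xⱼ)

L_0(5.0) = (5.0 - 0)/(-2 - 0) × (5.0 - 2)/(-2 - 2) × (5.0 - 4)/(-2 - 4) × (5.0 - 6)/(-2 - 6) = -0.039062
L_1(5.0) = (5.0 - (-2))/(0 - (-2)) × (5.0 - 2)/(0 - 2) × (5.0 - 4)/(0 - 4) × (5.0 - 6)/(0 - 6) = 0.218750
L_2(5.0) = (5.0 - (-2))/(2 - (-2)) × (5.0 - 0)/(2 - 0) × (5.0 - 4)/(2 - 4) × (5.0 - 6)/(2 - 6) = -0.546875
L_3(5.0) = (5.0 - (-2))/(4 - (-2)) × (5.0 - 0)/(4 - 0) × (5.0 - 2)/(4 - 2) × (5.0 - 6)/(4 - 6) = 1.093750
L_4(5.0) = (5.0 - (-2))/(6 - (-2)) × (5.0 - 0)/(6 - 0) × (5.0 - 2)/(6 - 2) × (5.0 - 4)/(6 - 4) = 0.273438

P(5.0) = (-15)×L_0(5.0) + 5×L_1(5.0) + (-14)×L_2(5.0) + (-12)×L_3(5.0) + (-13)×L_4(5.0)
P(5.0) = -7.343750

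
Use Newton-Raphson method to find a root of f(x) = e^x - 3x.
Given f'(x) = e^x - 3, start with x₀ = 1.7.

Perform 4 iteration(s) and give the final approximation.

f(x) = e^x - 3x
f'(x) = e^x - 3
x₀ = 1.7

Newton-Raphson formula: x_{n+1} = x_n - f(x_n)/f'(x_n)

Iteration 1:
  f(1.700000) = 0.373947
  f'(1.700000) = 2.473947
  x_1 = 1.700000 - 0.373947/2.473947 = 1.548846
Iteration 2:
  f(1.548846) = 0.059498
  f'(1.548846) = 1.706036
  x_2 = 1.548846 - 0.059498/1.706036 = 1.513971
Iteration 3:
  f(1.513971) = 0.002829
  f'(1.513971) = 1.544741
  x_3 = 1.513971 - 0.002829/1.544741 = 1.512140
Iteration 4:
  f(1.512140) = 0.000008
  f'(1.512140) = 1.536426
  x_4 = 1.512140 - 0.000008/1.536426 = 1.512135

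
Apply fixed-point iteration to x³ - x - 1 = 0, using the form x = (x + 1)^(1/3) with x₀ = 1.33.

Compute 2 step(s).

Equation: x³ - x - 1 = 0
Fixed-point form: x = (x + 1)^(1/3)
x₀ = 1.33

x_1 = g(1.330000) = 1.325721
x_2 = g(1.325721) = 1.324908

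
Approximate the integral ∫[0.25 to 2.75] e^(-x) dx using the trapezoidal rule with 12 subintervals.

f(x) = e^(-x)
a = 0.25, b = 2.75, n = 12
h = (b - a)/n = 0.208333

Trapezoidal rule: (h/2)[f(x₀) + 2f(x₁) + 2f(x₂) + ... + f(xₙ)]

x_0 = 0.2500, f(x_0) = 0.778801, coefficient = 1
x_1 = 0.4583, f(x_1) = 0.632337, coefficient = 2
x_2 = 0.6667, f(x_2) = 0.513417, coefficient = 2
x_3 = 0.8750, f(x_3) = 0.416862, coefficient = 2
x_4 = 1.0833, f(x_4) = 0.338465, coefficient = 2
x_5 = 1.2917, f(x_5) = 0.274812, coefficient = 2
x_6 = 1.5000, f(x_6) = 0.223130, coefficient = 2
x_7 = 1.7083, f(x_7) = 0.181167, coefficient = 2
x_8 = 1.9167, f(x_8) = 0.147096, coefficient = 2
x_9 = 2.1250, f(x_9) = 0.119433, coefficient = 2
x_10 = 2.3333, f(x_10) = 0.096972, coefficient = 2
x_11 = 2.5417, f(x_11) = 0.078735, coefficient = 2
x_12 = 2.7500, f(x_12) = 0.063928, coefficient = 1

I ≈ (0.208333/2) × 6.887584 = 0.717457
Exact value: 0.714873
Error: 0.002584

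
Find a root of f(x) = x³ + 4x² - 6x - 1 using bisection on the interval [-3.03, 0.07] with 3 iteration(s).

f(x) = x³ + 4x² - 6x - 1
Initial interval: [-3.03, 0.07]

Iteration 1:
  c_1 = (-3.030000 + 0.070000)/2 = -1.480000
  f(c_1) = f(-1.480000) = 13.399808
  f(a) × f(c) ≥ 0, new interval: [-1.480000, 0.070000]
Iteration 2:
  c_2 = (-1.480000 + 0.070000)/2 = -0.705000
  f(c_2) = f(-0.705000) = 4.867697
  f(a) × f(c) ≥ 0, new interval: [-0.705000, 0.070000]
Iteration 3:
  c_3 = (-0.705000 + 0.070000)/2 = -0.317500
  f(c_3) = f(-0.317500) = 1.276219
  f(a) × f(c) ≥ 0, new interval: [-0.317500, 0.070000]

After 3 iteration(s), the approximation is c_3 = -0.317500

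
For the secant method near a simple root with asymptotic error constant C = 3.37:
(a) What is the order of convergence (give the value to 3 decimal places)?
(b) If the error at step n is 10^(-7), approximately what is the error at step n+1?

(a) Secant method has superlinear convergence with order φ = (1+√5)/2 ≈ 1.618.
    This means |e_{n+1}| ≈ C|e_n|^1.618.

(b) With |e_n| = 10^(-7) and C = 3.37:
    |e_{n+1}| ≈ 3.37 × (10^(-7))^1.618 = 3.37 × 10^(-11.33)

(a) ≈ 1.618 (golden ratio); (b) |e_{n+1}| ≈ 1.590e-11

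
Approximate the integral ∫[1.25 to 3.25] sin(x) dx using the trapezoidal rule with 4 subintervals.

f(x) = sin(x)
a = 1.25, b = 3.25, n = 4
h = (b - a)/n = 0.500000

Trapezoidal rule: (h/2)[f(x₀) + 2f(x₁) + 2f(x₂) + ... + f(xₙ)]

x_0 = 1.2500, f(x_0) = 0.948985, coefficient = 1
x_1 = 1.7500, f(x_1) = 0.983986, coefficient = 2
x_2 = 2.2500, f(x_2) = 0.778073, coefficient = 2
x_3 = 2.7500, f(x_3) = 0.381661, coefficient = 2
x_4 = 3.2500, f(x_4) = -0.108195, coefficient = 1

I ≈ (0.500000/2) × 5.128230 = 1.282057
Exact value: 1.309452
Error: 0.027395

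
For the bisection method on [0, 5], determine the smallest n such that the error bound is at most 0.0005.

We need (b-a)/2^n ≤ 0.0005
(5 - 0)/2^n ≤ 0.0005
5/2^n ≤ 0.0005
2^n ≥ 10000
n ≥ log₂(10000) = 13.29
n ≥ 14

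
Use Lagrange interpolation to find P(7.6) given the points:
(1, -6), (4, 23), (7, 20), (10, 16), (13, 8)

Lagrange interpolation formula:
P(x) = Σ yᵢ × Lᵢ(x)
where Lᵢ(x) = Π_{j≠i} (x - xⱼ)/(xᵢ - xⱼ)

L_0(7.6) = (7.6 - 4)/(1 - 4) × (7.6 - 7)/(1 - 7) × (7.6 - 10)/(1 - 10) × (7.6 - 13)/(1 - 13) = 0.014400
L_1(7.6) = (7.6 - 1)/(4 - 1) × (7.6 - 7)/(4 - 7) × (7.6 - 10)/(4 - 10) × (7.6 - 13)/(4 - 13) = -0.105600
L_2(7.6) = (7.6 - 1)/(7 - 1) × (7.6 - 4)/(7 - 4) × (7.6 - 10)/(7 - 10) × (7.6 - 13)/(7 - 13) = 0.950400
L_3(7.6) = (7.6 - 1)/(10 - 1) × (7.6 - 4)/(10 - 4) × (7.6 - 7)/(10 - 7) × (7.6 - 13)/(10 - 13) = 0.158400
L_4(7.6) = (7.6 - 1)/(13 - 1) × (7.6 - 4)/(13 - 4) × (7.6 - 7)/(13 - 7) × (7.6 - 10)/(13 - 10) = -0.017600

P(7.6) = (-6)×L_0(7.6) + 23×L_1(7.6) + 20×L_2(7.6) + 16×L_3(7.6) + 8×L_4(7.6)
P(7.6) = 18.886400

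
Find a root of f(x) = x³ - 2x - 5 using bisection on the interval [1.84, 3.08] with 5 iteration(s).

f(x) = x³ - 2x - 5
Initial interval: [1.84, 3.08]

Iteration 1:
  c_1 = (1.840000 + 3.080000)/2 = 2.460000
  f(c_1) = f(2.460000) = 4.966936
  f(a) × f(c) < 0, new interval: [1.840000, 2.460000]
Iteration 2:
  c_2 = (1.840000 + 2.460000)/2 = 2.150000
  f(c_2) = f(2.150000) = 0.638375
  f(a) × f(c) < 0, new interval: [1.840000, 2.150000]
Iteration 3:
  c_3 = (1.840000 + 2.150000)/2 = 1.995000
  f(c_3) = f(1.995000) = -1.049850
  f(a) × f(c) ≥ 0, new interval: [1.995000, 2.150000]
Iteration 4:
  c_4 = (1.995000 + 2.150000)/2 = 2.072500
  f(c_4) = f(2.072500) = -0.243081
  f(a) × f(c) ≥ 0, new interval: [2.072500, 2.150000]
Iteration 5:
  c_5 = (2.072500 + 2.150000)/2 = 2.111250
  f(c_5) = f(2.111250) = 0.188136
  f(a) × f(c) < 0, new interval: [2.072500, 2.111250]

After 5 iteration(s), the approximation is c_5 = 2.111250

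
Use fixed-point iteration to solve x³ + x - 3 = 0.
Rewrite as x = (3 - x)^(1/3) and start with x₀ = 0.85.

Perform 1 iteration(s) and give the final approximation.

Equation: x³ + x - 3 = 0
Fixed-point form: x = (3 - x)^(1/3)
x₀ = 0.85

x_1 = g(0.850000) = 1.290663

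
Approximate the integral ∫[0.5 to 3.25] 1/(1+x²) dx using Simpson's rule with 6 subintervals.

f(x) = 1/(1+x²)
a = 0.5, b = 3.25, n = 6
h = (b - a)/n = 0.458333

Simpson's rule: (h/3)[f(x₀) + 4f(x₁) + 2f(x₂) + ... + f(xₙ)]

x_0 = 0.5000, f(x_0) = 0.800000, coefficient = 1
x_1 = 0.9583, f(x_1) = 0.521267, coefficient = 4
x_2 = 1.4167, f(x_2) = 0.332564, coefficient = 2
x_3 = 1.8750, f(x_3) = 0.221453, coefficient = 4
x_4 = 2.3333, f(x_4) = 0.155172, coefficient = 2
x_5 = 2.7917, f(x_5) = 0.113722, coefficient = 4
x_6 = 3.2500, f(x_6) = 0.086486, coefficient = 1

I ≈ (0.458333/3) × 5.287726 = 0.807847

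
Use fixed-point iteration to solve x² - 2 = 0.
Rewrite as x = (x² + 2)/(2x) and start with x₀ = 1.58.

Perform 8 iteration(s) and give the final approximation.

Equation: x² - 2 = 0
Fixed-point form: x = (x² + 2)/(2x)
x₀ = 1.58

x_1 = g(1.580000) = 1.422911
x_2 = g(1.422911) = 1.414240
x_3 = g(1.414240) = 1.414214
x_4 = g(1.414214) = 1.414214
x_5 = g(1.414214) = 1.414214
x_6 = g(1.414214) = 1.414214
x_7 = g(1.414214) = 1.414214
x_8 = g(1.414214) = 1.414214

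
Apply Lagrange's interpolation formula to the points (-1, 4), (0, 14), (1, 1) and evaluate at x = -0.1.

Lagrange interpolation formula:
P(x) = Σ yᵢ × Lᵢ(x)
where Lᵢ(x) = Π_{j≠i} (x - xⱼ)/(xᵢ - xⱼ)

L_0(-0.1) = (-0.1 - 0)/(-1 - 0) × (-0.1 - 1)/(-1 - 1) = 0.055000
L_1(-0.1) = (-0.1 - (-1))/(0 - (-1)) × (-0.1 - 1)/(0 - 1) = 0.990000
L_2(-0.1) = (-0.1 - (-1))/(1 - (-1)) × (-0.1 - 0)/(1 - 0) = -0.045000

P(-0.1) = 4×L_0(-0.1) + 14×L_1(-0.1) + 1×L_2(-0.1)
P(-0.1) = 14.035000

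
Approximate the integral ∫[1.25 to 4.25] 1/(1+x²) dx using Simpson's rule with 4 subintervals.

f(x) = 1/(1+x²)
a = 1.25, b = 4.25, n = 4
h = (b - a)/n = 0.750000

Simpson's rule: (h/3)[f(x₀) + 4f(x₁) + 2f(x₂) + ... + f(xₙ)]

x_0 = 1.2500, f(x_0) = 0.390244, coefficient = 1
x_1 = 2.0000, f(x_1) = 0.200000, coefficient = 4
x_2 = 2.7500, f(x_2) = 0.116788, coefficient = 2
x_3 = 3.5000, f(x_3) = 0.075472, coefficient = 4
x_4 = 4.2500, f(x_4) = 0.052459, coefficient = 1

I ≈ (0.750000/3) × 1.778166 = 0.444542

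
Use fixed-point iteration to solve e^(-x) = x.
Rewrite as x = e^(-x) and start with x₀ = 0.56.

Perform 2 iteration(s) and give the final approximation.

Equation: e^(-x) = x
Fixed-point form: x = e^(-x)
x₀ = 0.56

x_1 = g(0.560000) = 0.571209
x_2 = g(0.571209) = 0.564842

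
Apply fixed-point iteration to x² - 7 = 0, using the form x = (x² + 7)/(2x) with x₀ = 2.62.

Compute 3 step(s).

Equation: x² - 7 = 0
Fixed-point form: x = (x² + 7)/(2x)
x₀ = 2.62

x_1 = g(2.620000) = 2.645878
x_2 = g(2.645878) = 2.645751
x_3 = g(2.645751) = 2.645751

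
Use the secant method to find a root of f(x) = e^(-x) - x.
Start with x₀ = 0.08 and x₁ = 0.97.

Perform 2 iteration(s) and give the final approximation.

f(x) = e^(-x) - x
x₀ = 0.08, x₁ = 0.97

Secant formula: x_{n+1} = x_n - f(x_n)(x_n - x_{n-1})/(f(x_n) - f(x_{n-1}))

Iteration 1:
  f(0.080000) = 0.843116
  f(0.970000) = -0.590917
  x_2 = 0.970000 - (-0.590917)×(0.970000 - 0.080000)/(-0.590917 - 0.843116)
       = 0.603261
Iteration 2:
  f(0.970000) = -0.590917
  f(0.603261) = -0.056236
  x_3 = 0.603261 - (-0.056236)×(0.603261 - 0.970000)/(-0.056236 - (-0.590917))
       = 0.564689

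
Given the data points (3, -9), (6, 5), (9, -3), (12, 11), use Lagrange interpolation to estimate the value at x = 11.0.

Lagrange interpolation formula:
P(x) = Σ yᵢ × Lᵢ(x)
where Lᵢ(x) = Π_{j≠i} (x - xⱼ)/(xᵢ - xⱼ)

L_0(11.0) = (11.0 - 6)/(3 - 6) × (11.0 - 9)/(3 - 9) × (11.0 - 12)/(3 - 12) = 0.061728
L_1(11.0) = (11.0 - 3)/(6 - 3) × (11.0 - 9)/(6 - 9) × (11.0 - 12)/(6 - 12) = -0.296296
L_2(11.0) = (11.0 - 3)/(9 - 3) × (11.0 - 6)/(9 - 6) × (11.0 - 12)/(9 - 12) = 0.740741
L_3(11.0) = (11.0 - 3)/(12 - 3) × (11.0 - 6)/(12 - 6) × (11.0 - 9)/(12 - 9) = 0.493827

P(11.0) = (-9)×L_0(11.0) + 5×L_1(11.0) + (-3)×L_2(11.0) + 11×L_3(11.0)
P(11.0) = 1.172840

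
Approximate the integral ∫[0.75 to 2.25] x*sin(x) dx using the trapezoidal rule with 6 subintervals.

f(x) = x*sin(x)
a = 0.75, b = 2.25, n = 6
h = (b - a)/n = 0.250000

Trapezoidal rule: (h/2)[f(x₀) + 2f(x₁) + 2f(x₂) + ... + f(xₙ)]

x_0 = 0.7500, f(x_0) = 0.511229, coefficient = 1
x_1 = 1.0000, f(x_1) = 0.841471, coefficient = 2
x_2 = 1.2500, f(x_2) = 1.186231, coefficient = 2
x_3 = 1.5000, f(x_3) = 1.496242, coefficient = 2
x_4 = 1.7500, f(x_4) = 1.721975, coefficient = 2
x_5 = 2.0000, f(x_5) = 1.818595, coefficient = 2
x_6 = 2.2500, f(x_6) = 1.750665, coefficient = 1

I ≈ (0.250000/2) × 16.390923 = 2.048865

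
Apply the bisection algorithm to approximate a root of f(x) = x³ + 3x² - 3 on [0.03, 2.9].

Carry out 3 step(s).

f(x) = x³ + 3x² - 3
Initial interval: [0.03, 2.9]

Iteration 1:
  c_1 = (0.030000 + 2.900000)/2 = 1.465000
  f(c_1) = f(1.465000) = 6.582895
  f(a) × f(c) < 0, new interval: [0.030000, 1.465000]
Iteration 2:
  c_2 = (0.030000 + 1.465000)/2 = 0.747500
  f(c_2) = f(0.747500) = -0.906061
  f(a) × f(c) ≥ 0, new interval: [0.747500, 1.465000]
Iteration 3:
  c_3 = (0.747500 + 1.465000)/2 = 1.106250
  f(c_3) = f(1.106250) = 2.025184
  f(a) × f(c) < 0, new interval: [0.747500, 1.106250]

After 3 iteration(s), the approximation is c_3 = 1.106250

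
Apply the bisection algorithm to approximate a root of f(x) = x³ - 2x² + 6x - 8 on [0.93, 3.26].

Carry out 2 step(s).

f(x) = x³ - 2x² + 6x - 8
Initial interval: [0.93, 3.26]

Iteration 1:
  c_1 = (0.930000 + 3.260000)/2 = 2.095000
  f(c_1) = f(2.095000) = 4.986957
  f(a) × f(c) < 0, new interval: [0.930000, 2.095000]
Iteration 2:
  c_2 = (0.930000 + 2.095000)/2 = 1.512500
  f(c_2) = f(1.512500) = -0.040232
  f(a) × f(c) ≥ 0, new interval: [1.512500, 2.095000]

After 2 iteration(s), the approximation is c_2 = 1.512500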